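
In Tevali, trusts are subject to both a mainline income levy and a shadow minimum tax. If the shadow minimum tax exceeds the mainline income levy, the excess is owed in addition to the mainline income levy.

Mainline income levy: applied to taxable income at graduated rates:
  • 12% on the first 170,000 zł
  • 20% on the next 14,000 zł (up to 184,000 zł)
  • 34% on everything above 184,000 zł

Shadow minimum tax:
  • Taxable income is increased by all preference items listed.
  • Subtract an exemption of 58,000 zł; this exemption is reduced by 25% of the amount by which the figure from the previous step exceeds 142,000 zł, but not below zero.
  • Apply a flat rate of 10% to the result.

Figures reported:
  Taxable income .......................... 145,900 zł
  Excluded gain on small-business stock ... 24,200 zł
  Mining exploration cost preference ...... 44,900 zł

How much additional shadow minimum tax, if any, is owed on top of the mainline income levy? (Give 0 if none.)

Mainline income levy:
  145,900 zł × 12% = 17,508 zł

Shadow minimum tax:
  Adjusted income: 145,900 zł + 24,200 zł + 44,900 zł = 215,000 zł
  Exemption: 58,000 zł − 25% × (215,000 zł − 142,000 zł) = 58,000 zł − 18,250 zł = 39,750 zł
  Base: 215,000 zł − 39,750 zł = 175,250 zł
  175,250 zł × 10% = 17,525 zł

Excess of shadow minimum tax over mainline income levy: 17,525 zł − 17,508 zł = 17 zł.

17 zł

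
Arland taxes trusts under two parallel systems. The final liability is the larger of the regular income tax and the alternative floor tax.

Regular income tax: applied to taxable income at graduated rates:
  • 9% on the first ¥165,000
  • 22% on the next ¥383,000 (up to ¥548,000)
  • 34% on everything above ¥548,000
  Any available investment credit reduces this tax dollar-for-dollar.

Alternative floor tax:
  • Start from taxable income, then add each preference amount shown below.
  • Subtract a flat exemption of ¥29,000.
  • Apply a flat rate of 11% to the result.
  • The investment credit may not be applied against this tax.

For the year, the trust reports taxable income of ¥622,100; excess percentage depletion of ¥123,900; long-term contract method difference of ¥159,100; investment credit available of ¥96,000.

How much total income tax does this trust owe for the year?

Alternative floor tax:
  Adjusted income: ¥622,100 + ¥123,900 + ¥159,100 = ¥905,100
  Less exemption ¥29,000 → base ¥876,100
  ¥876,100 × 11% = ¥96,371

Regular income tax:
  ¥165,000 × 9% = ¥14,850
  ¥383,000 × 22% = ¥84,260
  ¥74,100 × 34% = ¥25,194
  → ¥124,304
  Less investment credit ¥96,000 → ¥28,304

¥96,371 > ¥28,304, so the alternative floor tax is the binding amount.

¥96,371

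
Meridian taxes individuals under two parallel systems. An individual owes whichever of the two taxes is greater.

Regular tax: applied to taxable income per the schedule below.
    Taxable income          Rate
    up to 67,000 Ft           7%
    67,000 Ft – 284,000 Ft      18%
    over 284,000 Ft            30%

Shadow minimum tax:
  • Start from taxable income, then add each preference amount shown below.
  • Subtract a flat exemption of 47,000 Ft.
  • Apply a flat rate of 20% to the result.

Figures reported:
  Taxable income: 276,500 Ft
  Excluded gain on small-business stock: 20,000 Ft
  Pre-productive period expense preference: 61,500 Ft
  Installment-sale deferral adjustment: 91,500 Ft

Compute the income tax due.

Shadow minimum tax:
  Adjusted income: 276,500 Ft + 20,000 Ft + 61,500 Ft + 91,500 Ft = 449,500 Ft
  Less exemption 47,000 Ft → base 402,500 Ft
  402,500 Ft × 20% = 80,500 Ft

Regular tax:
  67,000 Ft × 7% = 4,690 Ft
  209,500 Ft × 18% = 37,710 Ft
  → 42,400 Ft

80,500 Ft > 42,400 Ft, so the shadow minimum tax is the binding amount.

80,500 Ft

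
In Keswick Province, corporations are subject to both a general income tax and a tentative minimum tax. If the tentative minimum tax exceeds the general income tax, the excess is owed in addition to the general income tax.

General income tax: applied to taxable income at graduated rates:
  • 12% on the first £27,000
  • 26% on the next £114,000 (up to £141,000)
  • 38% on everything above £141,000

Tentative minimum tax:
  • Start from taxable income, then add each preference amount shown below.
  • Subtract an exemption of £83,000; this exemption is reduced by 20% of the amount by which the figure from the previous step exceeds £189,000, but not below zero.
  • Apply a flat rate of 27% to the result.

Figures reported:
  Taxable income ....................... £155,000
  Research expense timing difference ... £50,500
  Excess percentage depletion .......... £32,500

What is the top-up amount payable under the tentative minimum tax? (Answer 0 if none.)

£6,296

Tentative minimum tax:
  Adjusted income: £155,000 + £50,500 + £32,500 = £238,000
  Exemption: £83,000 − 20% × (£238,000 − £189,000) = £83,000 − £9,800 = £73,200
  Base: £238,000 − £73,200 = £164,800
  £164,800 × 27% = £44,496

General income tax:
  £27,000 × 12% = £3,240
  £114,000 × 26% = £29,640
  £14,000 × 38% = £5,320
  → £38,200

Excess of tentative minimum tax over general income tax: £44,496 − £38,200 = £6,296.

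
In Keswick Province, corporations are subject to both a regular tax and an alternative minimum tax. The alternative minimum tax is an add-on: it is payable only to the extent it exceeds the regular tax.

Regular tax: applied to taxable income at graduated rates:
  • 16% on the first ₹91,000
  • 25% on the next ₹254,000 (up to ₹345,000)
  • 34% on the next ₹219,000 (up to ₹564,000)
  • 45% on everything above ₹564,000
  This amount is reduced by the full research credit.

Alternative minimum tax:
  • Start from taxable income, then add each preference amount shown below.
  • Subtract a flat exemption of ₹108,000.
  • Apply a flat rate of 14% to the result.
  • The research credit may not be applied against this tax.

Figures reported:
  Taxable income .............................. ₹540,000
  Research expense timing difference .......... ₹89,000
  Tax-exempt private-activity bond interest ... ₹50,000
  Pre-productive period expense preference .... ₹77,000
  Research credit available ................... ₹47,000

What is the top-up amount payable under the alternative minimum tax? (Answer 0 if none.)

Alternative minimum tax:
  Adjusted income: ₹540,000 + ₹89,000 + ₹50,000 + ₹77,000 = ₹756,000
  Less exemption ₹108,000 → base ₹648,000
  ₹648,000 × 14% = ₹90,720

Regular tax:
  ₹91,000 × 16% = ₹14,560
  ₹254,000 × 25% = ₹63,500
  ₹195,000 × 34% = ₹66,300
  → ₹144,360
  Less research credit ₹47,000 → ₹97,360

₹90,720 ≤ ₹97,360, so no add-on is due.

₹0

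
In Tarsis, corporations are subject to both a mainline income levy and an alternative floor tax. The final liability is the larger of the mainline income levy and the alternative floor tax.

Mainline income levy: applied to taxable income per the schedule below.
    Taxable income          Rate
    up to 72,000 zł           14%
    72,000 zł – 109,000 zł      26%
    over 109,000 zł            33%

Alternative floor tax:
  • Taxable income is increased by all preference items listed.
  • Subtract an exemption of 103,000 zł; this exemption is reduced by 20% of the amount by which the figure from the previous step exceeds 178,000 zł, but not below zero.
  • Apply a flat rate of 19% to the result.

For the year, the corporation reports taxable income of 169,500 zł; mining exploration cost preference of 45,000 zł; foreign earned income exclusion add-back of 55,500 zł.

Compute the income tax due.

39,665 zł

Alternative floor tax:
  Adjusted income: 169,500 zł + 45,000 zł + 55,500 zł = 270,000 zł
  Exemption: 103,000 zł − 20% × (270,000 zł − 178,000 zł) = 103,000 zł − 18,400 zł = 84,600 zł
  Base: 270,000 zł − 84,600 zł = 185,400 zł
  185,400 zł × 19% = 35,226 zł

Mainline income levy:
  72,000 zł × 14% = 10,080 zł
  37,000 zł × 26% = 9,620 zł
  60,500 zł × 33% = 19,965 zł
  → 39,665 zł

39,665 zł > 35,226 zł, so the mainline income levy governs.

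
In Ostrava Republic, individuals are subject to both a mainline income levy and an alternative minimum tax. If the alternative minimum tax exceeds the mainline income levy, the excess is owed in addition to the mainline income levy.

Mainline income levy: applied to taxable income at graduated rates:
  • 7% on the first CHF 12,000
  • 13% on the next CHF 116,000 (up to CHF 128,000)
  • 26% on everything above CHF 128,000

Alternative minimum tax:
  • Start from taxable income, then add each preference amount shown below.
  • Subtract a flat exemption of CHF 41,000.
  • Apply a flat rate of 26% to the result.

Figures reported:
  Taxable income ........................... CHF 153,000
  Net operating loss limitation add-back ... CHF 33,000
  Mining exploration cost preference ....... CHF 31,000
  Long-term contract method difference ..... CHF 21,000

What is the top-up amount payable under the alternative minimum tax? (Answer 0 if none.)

Mainline income levy:
  CHF 12,000 × 7% = CHF 840
  CHF 116,000 × 13% = CHF 15,080
  CHF 25,000 × 26% = CHF 6,500
  → CHF 22,420

Alternative minimum tax:
  Adjusted income: CHF 153,000 + CHF 33,000 + CHF 31,000 + CHF 21,000 = CHF 238,000
  Less exemption CHF 41,000 → base CHF 197,000
  CHF 197,000 × 26% = CHF 51,220

Excess of alternative minimum tax over mainline income levy: CHF 51,220 − CHF 22,420 = CHF 28,800.

CHF 28,800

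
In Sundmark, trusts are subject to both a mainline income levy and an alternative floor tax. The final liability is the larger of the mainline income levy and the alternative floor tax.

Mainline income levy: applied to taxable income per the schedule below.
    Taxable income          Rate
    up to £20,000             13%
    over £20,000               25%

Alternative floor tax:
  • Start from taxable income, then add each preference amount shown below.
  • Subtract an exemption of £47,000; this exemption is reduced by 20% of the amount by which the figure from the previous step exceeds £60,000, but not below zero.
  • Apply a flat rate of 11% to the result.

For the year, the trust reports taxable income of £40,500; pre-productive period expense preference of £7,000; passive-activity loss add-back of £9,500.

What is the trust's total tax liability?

Alternative floor tax:
  Adjusted income: £40,500 + £7,000 + £9,500 = £57,000
  Exemption: £57,000 ≤ £60,000, so full £47,000 applies
  Base: £57,000 − £47,000 = £10,000
  £10,000 × 11% = £1,100

Mainline income levy:
  £20,000 × 13% = £2,600
  £20,500 × 25% = £5,125
  → £7,725

£7,725 > £1,100, so the mainline income levy governs.

£7,725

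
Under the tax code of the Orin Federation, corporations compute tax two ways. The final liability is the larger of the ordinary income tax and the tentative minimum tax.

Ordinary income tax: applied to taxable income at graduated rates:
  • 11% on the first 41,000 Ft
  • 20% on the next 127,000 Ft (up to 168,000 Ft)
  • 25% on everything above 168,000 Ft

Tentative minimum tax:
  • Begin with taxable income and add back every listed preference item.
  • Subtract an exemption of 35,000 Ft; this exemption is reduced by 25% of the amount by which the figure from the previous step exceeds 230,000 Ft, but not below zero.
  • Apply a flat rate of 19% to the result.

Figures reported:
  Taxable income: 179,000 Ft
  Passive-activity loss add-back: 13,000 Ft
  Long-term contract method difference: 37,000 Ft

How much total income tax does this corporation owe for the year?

Tentative minimum tax:
  Adjusted income: 179,000 Ft + 13,000 Ft + 37,000 Ft = 229,000 Ft
  Exemption: 229,000 Ft ≤ 230,000 Ft, so full 35,000 Ft applies
  Base: 229,000 Ft − 35,000 Ft = 194,000 Ft
  194,000 Ft × 19% = 36,860 Ft

Ordinary income tax:
  41,000 Ft × 11% = 4,510 Ft
  127,000 Ft × 20% = 25,400 Ft
  11,000 Ft × 25% = 2,750 Ft
  → 32,660 Ft

36,860 Ft > 32,660 Ft, so the tentative minimum tax is the binding amount.

36,860 Ft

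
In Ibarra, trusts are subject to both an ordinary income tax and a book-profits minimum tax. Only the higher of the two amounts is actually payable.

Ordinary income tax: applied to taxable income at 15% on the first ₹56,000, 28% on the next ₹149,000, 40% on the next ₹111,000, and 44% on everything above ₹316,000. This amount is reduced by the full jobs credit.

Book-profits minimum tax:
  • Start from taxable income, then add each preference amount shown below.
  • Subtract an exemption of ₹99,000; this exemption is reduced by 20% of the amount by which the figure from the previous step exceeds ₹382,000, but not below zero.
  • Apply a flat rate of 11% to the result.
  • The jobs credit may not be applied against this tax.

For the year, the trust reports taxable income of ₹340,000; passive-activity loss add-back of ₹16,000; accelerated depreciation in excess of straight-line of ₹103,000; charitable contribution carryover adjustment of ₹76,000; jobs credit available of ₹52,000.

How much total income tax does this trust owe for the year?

₹53,080

Book-profits minimum tax:
  Adjusted income: ₹340,000 + ₹16,000 + ₹103,000 + ₹76,000 = ₹535,000
  Exemption: ₹99,000 − 20% × (₹535,000 − ₹382,000) = ₹99,000 − ₹30,600 = ₹68,400
  Base: ₹535,000 − ₹68,400 = ₹466,600
  ₹466,600 × 11% = ₹51,326

Ordinary income tax:
  ₹56,000 × 15% = ₹8,400
  ₹149,000 × 28% = ₹41,720
  ₹111,000 × 40% = ₹44,400
  ₹24,000 × 44% = ₹10,560
  → ₹105,080
  Less jobs credit ₹52,000 → ₹53,080

₹53,080 > ₹51,326, so the ordinary income tax governs.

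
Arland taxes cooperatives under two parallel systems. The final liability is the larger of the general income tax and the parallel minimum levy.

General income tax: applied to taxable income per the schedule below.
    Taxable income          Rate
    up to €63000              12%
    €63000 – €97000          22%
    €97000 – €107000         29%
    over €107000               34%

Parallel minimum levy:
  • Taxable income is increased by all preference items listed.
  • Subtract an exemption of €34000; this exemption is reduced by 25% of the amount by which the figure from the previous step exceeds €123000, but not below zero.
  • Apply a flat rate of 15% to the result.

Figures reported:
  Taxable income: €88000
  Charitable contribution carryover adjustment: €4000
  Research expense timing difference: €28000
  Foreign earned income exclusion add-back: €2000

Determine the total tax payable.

General income tax:
  €63000 × 12% = €7560
  €25000 × 22% = €5500
  → €13060

Parallel minimum levy:
  Adjusted income: €88000 + €4000 + €28000 + €2000 = €122000
  Exemption: €122000 ≤ €123000, so full €34000 applies
  Base: €122000 − €34000 = €88000
  €88000 × 15% = €13200

€13200 > €13060, so the parallel minimum levy is the binding amount.

€13200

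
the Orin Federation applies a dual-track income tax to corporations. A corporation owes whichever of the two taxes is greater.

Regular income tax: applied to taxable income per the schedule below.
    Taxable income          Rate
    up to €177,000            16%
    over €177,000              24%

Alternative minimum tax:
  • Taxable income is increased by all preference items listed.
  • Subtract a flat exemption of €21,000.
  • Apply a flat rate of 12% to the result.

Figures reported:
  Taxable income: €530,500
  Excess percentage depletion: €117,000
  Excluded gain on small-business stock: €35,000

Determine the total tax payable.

€113,160

Regular income tax:
  €177,000 × 16% = €28,320
  €353,500 × 24% = €84,840
  → €113,160

Alternative minimum tax:
  Adjusted income: €530,500 + €117,000 + €35,000 = €682,500
  Less exemption €21,000 → base €661,500
  €661,500 × 12% = €79,380

€113,160 > €79,380, so the regular income tax governs.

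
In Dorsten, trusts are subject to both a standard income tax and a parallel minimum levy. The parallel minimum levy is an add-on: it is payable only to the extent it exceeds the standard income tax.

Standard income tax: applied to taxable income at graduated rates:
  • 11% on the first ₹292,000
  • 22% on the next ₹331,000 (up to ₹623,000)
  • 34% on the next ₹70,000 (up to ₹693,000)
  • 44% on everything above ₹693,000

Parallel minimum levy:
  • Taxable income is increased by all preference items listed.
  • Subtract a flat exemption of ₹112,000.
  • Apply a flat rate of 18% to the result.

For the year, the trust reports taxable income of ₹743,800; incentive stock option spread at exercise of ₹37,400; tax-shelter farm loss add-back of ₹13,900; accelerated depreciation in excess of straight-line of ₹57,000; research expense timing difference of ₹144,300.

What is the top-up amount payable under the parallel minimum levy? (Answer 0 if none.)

Parallel minimum levy:
  Adjusted income: ₹743,800 + ₹37,400 + ₹13,900 + ₹57,000 + ₹144,300 = ₹996,400
  Less exemption ₹112,000 → base ₹884,400
  ₹884,400 × 18% = ₹159,192

Standard income tax:
  ₹292,000 × 11% = ₹32,120
  ₹331,000 × 22% = ₹72,820
  ₹70,000 × 34% = ₹23,800
  ₹50,800 × 44% = ₹22,352
  → ₹151,092

Excess of parallel minimum levy over standard income tax: ₹159,192 − ₹151,092 = ₹8,100.

₹8,100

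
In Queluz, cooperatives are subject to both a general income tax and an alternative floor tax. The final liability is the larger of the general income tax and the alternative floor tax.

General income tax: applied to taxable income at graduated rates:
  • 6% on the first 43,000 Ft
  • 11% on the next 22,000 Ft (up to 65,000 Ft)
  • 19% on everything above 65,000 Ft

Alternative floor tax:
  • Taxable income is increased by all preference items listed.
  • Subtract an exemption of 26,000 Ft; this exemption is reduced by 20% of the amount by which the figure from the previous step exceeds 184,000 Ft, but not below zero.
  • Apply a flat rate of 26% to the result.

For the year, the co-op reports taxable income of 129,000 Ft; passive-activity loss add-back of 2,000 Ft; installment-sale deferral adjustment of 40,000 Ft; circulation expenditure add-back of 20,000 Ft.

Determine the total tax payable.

Alternative floor tax:
  Adjusted income: 129,000 Ft + 2,000 Ft + 40,000 Ft + 20,000 Ft = 191,000 Ft
  Exemption: 26,000 Ft − 20% × (191,000 Ft − 184,000 Ft) = 26,000 Ft − 1,400 Ft = 24,600 Ft
  Base: 191,000 Ft − 24,600 Ft = 166,400 Ft
  166,400 Ft × 26% = 43,264 Ft

General income tax:
  43,000 Ft × 6% = 2,580 Ft
  22,000 Ft × 11% = 2,420 Ft
  64,000 Ft × 19% = 12,160 Ft
  → 17,160 Ft

43,264 Ft > 17,160 Ft, so the alternative floor tax is the binding amount.

43,264 Ft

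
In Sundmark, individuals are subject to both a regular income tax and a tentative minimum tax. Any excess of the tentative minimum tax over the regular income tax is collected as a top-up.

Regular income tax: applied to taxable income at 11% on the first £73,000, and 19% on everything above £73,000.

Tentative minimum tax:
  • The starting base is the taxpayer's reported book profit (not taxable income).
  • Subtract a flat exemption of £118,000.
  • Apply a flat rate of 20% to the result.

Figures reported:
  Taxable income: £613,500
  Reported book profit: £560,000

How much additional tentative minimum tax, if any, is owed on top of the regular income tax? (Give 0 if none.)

£0

Regular income tax:
  £73,000 × 11% = £8,030
  £540,500 × 19% = £102,695
  → £110,725

Tentative minimum tax:
  Base (reported book profit): £560,000
  Less exemption £118,000 → base £442,000
  £442,000 × 20% = £88,400

£88,400 ≤ £110,725, so no add-on is due.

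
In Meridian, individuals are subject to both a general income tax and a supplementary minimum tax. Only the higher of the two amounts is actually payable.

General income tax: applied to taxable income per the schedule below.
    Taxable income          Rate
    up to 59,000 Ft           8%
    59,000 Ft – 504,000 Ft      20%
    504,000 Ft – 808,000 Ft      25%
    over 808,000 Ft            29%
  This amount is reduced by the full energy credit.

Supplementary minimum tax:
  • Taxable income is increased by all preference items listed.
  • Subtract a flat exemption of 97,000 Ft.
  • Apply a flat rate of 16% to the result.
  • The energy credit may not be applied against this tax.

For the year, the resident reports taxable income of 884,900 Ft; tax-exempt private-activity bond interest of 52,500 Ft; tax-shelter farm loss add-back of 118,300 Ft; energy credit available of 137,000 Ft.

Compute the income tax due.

General income tax:
  59,000 Ft × 8% = 4,720 Ft
  445,000 Ft × 20% = 89,000 Ft
  304,000 Ft × 25% = 76,000 Ft
  76,900 Ft × 29% = 22,301 Ft
  → 192,021 Ft
  Less energy credit 137,000 Ft → 55,021 Ft

Supplementary minimum tax:
  Adjusted income: 884,900 Ft + 52,500 Ft + 118,300 Ft = 1,055,700 Ft
  Less exemption 97,000 Ft → base 958,700 Ft
  958,700 Ft × 16% = 153,392 Ft

153,392 Ft > 55,021 Ft, so the supplementary minimum tax is the binding amount.

153,392 Ft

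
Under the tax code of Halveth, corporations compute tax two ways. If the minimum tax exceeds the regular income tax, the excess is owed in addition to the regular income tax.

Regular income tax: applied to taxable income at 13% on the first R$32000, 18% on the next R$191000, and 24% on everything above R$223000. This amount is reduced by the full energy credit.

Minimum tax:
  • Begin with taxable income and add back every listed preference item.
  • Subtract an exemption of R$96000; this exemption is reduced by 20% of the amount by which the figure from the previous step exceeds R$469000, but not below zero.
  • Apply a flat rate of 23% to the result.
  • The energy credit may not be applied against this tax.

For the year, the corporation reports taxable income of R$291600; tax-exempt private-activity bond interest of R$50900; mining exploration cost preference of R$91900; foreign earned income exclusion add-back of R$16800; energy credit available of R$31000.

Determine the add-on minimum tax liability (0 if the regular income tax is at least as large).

R$57692

Minimum tax:
  Adjusted income: R$291600 + R$50900 + R$91900 + R$16800 = R$451200
  Exemption: R$451200 ≤ R$469000, so full R$96000 applies
  Base: R$451200 − R$96000 = R$355200
  R$355200 × 23% = R$81696

Regular income tax:
  R$32000 × 13% = R$4160
  R$191000 × 18% = R$34380
  R$68600 × 24% = R$16464
  → R$55004
  Less energy credit R$31000 → R$24004

Excess of minimum tax over regular income tax: R$81696 − R$24004 = R$57692.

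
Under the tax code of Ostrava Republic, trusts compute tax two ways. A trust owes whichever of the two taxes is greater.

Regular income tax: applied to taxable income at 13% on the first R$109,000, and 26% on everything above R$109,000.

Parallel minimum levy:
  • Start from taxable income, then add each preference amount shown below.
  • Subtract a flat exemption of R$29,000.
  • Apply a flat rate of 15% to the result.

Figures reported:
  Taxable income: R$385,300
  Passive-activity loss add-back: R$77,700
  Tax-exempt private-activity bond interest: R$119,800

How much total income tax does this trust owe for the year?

R$86,008

Parallel minimum levy:
  Adjusted income: R$385,300 + R$77,700 + R$119,800 = R$582,800
  Less exemption R$29,000 → base R$553,800
  R$553,800 × 15% = R$83,070

Regular income tax:
  R$109,000 × 13% = R$14,170
  R$276,300 × 26% = R$71,838
  → R$86,008

R$86,008 > R$83,070, so the regular income tax governs.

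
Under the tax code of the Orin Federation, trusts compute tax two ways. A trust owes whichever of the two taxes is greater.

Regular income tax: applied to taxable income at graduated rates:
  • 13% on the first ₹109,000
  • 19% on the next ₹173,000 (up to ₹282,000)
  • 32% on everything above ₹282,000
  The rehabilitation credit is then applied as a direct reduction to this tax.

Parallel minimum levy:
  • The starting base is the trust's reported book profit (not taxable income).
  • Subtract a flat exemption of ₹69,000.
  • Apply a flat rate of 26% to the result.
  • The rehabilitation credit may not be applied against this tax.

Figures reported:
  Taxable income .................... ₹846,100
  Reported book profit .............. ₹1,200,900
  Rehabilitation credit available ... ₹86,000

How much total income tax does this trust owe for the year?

₹294,294

Regular income tax:
  ₹109,000 × 13% = ₹14,170
  ₹173,000 × 19% = ₹32,870
  ₹564,100 × 32% = ₹180,512
  → ₹227,552
  Less rehabilitation credit ₹86,000 → ₹141,552

Parallel minimum levy:
  Base (reported book profit): ₹1,200,900
  Less exemption ₹69,000 → base ₹1,131,900
  ₹1,131,900 × 26% = ₹294,294

₹294,294 > ₹141,552, so the parallel minimum levy is the binding amount.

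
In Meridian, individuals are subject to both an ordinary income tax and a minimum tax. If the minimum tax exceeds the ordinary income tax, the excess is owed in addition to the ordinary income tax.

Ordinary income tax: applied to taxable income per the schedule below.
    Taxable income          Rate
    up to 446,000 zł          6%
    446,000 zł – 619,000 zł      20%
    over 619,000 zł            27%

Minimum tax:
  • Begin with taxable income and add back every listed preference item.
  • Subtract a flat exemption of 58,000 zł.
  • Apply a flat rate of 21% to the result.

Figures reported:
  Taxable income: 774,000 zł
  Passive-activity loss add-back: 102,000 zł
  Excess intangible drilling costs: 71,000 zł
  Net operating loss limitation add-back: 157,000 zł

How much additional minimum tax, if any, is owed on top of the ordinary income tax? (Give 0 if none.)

116,450 zł

Minimum tax:
  Adjusted income: 774,000 zł + 102,000 zł + 71,000 zł + 157,000 zł = 1,104,000 zł
  Less exemption 58,000 zł → base 1,046,000 zł
  1,046,000 zł × 21% = 219,660 zł

Ordinary income tax:
  446,000 zł × 6% = 26,760 zł
  173,000 zł × 20% = 34,600 zł
  155,000 zł × 27% = 41,850 zł
  → 103,210 zł

Excess of minimum tax over ordinary income tax: 219,660 zł − 103,210 zł = 116,450 zł.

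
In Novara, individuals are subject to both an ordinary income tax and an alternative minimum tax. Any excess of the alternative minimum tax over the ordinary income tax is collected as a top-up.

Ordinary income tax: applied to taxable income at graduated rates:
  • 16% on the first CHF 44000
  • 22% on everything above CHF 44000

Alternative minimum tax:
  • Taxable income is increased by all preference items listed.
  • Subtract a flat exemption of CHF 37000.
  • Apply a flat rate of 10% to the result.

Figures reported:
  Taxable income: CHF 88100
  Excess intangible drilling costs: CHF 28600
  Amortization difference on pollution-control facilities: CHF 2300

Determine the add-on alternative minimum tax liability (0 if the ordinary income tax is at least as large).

Alternative minimum tax:
  Adjusted income: CHF 88100 + CHF 28600 + CHF 2300 = CHF 119000
  Less exemption CHF 37000 → base CHF 82000
  CHF 82000 × 10% = CHF 8200

Ordinary income tax:
  CHF 44000 × 16% = CHF 7040
  CHF 44100 × 22% = CHF 9702
  → CHF 16742

CHF 8200 ≤ CHF 16742, so no add-on is due.

CHF 0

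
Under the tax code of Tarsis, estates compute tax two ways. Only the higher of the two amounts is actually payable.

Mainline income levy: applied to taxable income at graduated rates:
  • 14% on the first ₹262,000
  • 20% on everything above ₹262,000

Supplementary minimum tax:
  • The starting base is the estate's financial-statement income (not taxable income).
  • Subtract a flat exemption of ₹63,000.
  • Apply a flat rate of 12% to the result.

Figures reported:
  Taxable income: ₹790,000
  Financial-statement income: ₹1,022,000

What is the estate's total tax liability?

Mainline income levy:
  ₹262,000 × 14% = ₹36,680
  ₹528,000 × 20% = ₹105,600
  → ₹142,280

Supplementary minimum tax:
  Base (financial-statement income): ₹1,022,000
  Less exemption ₹63,000 → base ₹959,000
  ₹959,000 × 12% = ₹115,080

₹142,280 > ₹115,080, so the mainline income levy governs.

₹142,280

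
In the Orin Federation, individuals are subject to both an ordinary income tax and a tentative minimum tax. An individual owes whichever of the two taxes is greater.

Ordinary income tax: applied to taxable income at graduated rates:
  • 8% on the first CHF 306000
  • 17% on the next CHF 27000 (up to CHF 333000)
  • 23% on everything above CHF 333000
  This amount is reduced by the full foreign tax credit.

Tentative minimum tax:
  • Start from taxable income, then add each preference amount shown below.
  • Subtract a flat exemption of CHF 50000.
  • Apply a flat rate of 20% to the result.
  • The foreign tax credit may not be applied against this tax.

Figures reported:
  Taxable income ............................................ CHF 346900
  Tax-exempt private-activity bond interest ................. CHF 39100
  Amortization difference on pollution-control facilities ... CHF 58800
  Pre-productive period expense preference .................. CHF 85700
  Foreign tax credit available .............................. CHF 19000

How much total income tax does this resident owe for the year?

CHF 96100

Ordinary income tax:
  CHF 306000 × 8% = CHF 24480
  CHF 27000 × 17% = CHF 4590
  CHF 13900 × 23% = CHF 3197
  → CHF 32267
  Less foreign tax credit CHF 19000 → CHF 13267

Tentative minimum tax:
  Adjusted income: CHF 346900 + CHF 39100 + CHF 58800 + CHF 85700 = CHF 530500
  Less exemption CHF 50000 → base CHF 480500
  CHF 480500 × 20% = CHF 96100

CHF 96100 > CHF 13267, so the tentative minimum tax is the binding amount.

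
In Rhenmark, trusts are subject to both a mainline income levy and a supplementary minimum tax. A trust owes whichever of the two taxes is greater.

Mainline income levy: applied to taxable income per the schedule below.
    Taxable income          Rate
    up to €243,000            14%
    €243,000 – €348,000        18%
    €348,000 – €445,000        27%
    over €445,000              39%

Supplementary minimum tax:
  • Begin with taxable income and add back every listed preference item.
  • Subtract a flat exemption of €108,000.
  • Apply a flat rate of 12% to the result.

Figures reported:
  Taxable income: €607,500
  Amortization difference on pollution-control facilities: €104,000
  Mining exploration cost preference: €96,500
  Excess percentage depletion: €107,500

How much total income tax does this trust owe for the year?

€142,485

Mainline income levy:
  €243,000 × 14% = €34,020
  €105,000 × 18% = €18,900
  €97,000 × 27% = €26,190
  €162,500 × 39% = €63,375
  → €142,485

Supplementary minimum tax:
  Adjusted income: €607,500 + €104,000 + €96,500 + €107,500 = €915,500
  Less exemption €108,000 → base €807,500
  €807,500 × 12% = €96,900

€142,485 > €96,900, so the mainline income levy governs.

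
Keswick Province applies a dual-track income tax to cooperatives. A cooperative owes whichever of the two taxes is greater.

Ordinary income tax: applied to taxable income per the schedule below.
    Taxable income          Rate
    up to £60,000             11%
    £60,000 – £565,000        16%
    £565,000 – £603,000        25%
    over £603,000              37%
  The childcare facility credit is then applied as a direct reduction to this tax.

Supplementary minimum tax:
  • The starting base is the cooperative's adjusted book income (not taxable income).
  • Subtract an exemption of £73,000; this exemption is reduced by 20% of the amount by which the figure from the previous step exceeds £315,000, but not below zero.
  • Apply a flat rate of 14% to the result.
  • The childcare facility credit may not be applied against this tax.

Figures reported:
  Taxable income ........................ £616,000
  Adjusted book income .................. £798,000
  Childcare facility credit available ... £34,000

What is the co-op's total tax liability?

Ordinary income tax:
  £60,000 × 11% = £6,600
  £505,000 × 16% = £80,800
  £38,000 × 25% = £9,500
  £13,000 × 37% = £4,810
  → £101,710
  Less childcare facility credit £34,000 → £67,710

Supplementary minimum tax:
  Base (adjusted book income): £798,000
  Exemption: 20% × (£798,000 − £315,000) = £96,600 ≥ £73,000, so the exemption is fully phased out
  Base: £798,000 − £0 = £798,000
  £798,000 × 14% = £111,720

£111,720 > £67,710, so the supplementary minimum tax is the binding amount.

£111,720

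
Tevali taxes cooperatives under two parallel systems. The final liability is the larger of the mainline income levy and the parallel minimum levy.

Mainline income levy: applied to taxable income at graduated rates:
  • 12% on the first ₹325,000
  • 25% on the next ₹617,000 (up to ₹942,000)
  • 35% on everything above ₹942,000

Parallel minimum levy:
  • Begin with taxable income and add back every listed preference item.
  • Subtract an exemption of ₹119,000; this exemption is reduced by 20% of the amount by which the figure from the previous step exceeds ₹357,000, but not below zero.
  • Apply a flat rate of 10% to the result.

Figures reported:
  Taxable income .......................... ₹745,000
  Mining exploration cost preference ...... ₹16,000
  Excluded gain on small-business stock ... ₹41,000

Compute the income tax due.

₹144,000

Mainline income levy:
  ₹325,000 × 12% = ₹39,000
  ₹420,000 × 25% = ₹105,000
  → ₹144,000

Parallel minimum levy:
  Adjusted income: ₹745,000 + ₹16,000 + ₹41,000 = ₹802,000
  Exemption: ₹119,000 − 20% × (₹802,000 − ₹357,000) = ₹119,000 − ₹89,000 = ₹30,000
  Base: ₹802,000 − ₹30,000 = ₹772,000
  ₹772,000 × 10% = ₹77,200

₹144,000 > ₹77,200, so the mainline income levy governs.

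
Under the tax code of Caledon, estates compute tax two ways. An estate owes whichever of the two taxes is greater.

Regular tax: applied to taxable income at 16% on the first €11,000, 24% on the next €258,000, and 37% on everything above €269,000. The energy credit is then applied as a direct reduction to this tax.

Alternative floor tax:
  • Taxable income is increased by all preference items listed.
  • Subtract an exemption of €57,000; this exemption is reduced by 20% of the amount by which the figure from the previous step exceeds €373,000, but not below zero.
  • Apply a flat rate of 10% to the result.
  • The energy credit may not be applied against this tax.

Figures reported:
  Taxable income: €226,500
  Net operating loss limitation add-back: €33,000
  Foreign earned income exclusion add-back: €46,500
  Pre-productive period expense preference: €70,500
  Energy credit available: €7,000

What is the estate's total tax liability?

€46,480

Alternative floor tax:
  Adjusted income: €226,500 + €33,000 + €46,500 + €70,500 = €376,500
  Exemption: €57,000 − 20% × (€376,500 − €373,000) = €57,000 − €700 = €56,300
  Base: €376,500 − €56,300 = €320,200
  €320,200 × 10% = €32,020

Regular tax:
  €11,000 × 16% = €1,760
  €215,500 × 24% = €51,720
  → €53,480
  Less energy credit €7,000 → €46,480

€46,480 > €32,020, so the regular tax governs.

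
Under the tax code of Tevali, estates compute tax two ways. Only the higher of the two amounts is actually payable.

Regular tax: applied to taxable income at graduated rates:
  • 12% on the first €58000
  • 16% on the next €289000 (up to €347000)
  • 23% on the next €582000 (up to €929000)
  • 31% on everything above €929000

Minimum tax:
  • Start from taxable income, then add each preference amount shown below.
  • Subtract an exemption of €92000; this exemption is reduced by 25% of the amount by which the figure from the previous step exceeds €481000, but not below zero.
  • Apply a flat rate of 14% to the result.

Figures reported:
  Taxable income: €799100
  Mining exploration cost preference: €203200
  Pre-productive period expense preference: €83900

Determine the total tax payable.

€157183

Regular tax:
  €58000 × 12% = €6960
  €289000 × 16% = €46240
  €452100 × 23% = €103983
  → €157183

Minimum tax:
  Adjusted income: €799100 + €203200 + €83900 = €1086200
  Exemption: 25% × (€1086200 − €481000) = €151300 ≥ €92000, so the exemption is fully phased out
  Base: €1086200 − €0 = €1086200
  €1086200 × 14% = €152068

€157183 > €152068, so the regular tax governs.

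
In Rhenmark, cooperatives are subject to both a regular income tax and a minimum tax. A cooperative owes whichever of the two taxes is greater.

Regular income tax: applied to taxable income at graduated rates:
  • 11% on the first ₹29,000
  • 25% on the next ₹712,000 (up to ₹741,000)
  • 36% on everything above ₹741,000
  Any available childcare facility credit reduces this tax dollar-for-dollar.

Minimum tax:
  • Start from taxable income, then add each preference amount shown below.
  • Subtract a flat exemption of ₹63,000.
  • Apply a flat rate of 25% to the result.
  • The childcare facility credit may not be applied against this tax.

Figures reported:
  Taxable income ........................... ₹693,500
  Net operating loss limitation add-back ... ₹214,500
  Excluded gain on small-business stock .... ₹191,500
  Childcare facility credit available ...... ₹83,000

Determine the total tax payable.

Regular income tax:
  ₹29,000 × 11% = ₹3,190
  ₹664,500 × 25% = ₹166,125
  → ₹169,315
  Less childcare facility credit ₹83,000 → ₹86,315

Minimum tax:
  Adjusted income: ₹693,500 + ₹214,500 + ₹191,500 = ₹1,099,500
  Less exemption ₹63,000 → base ₹1,036,500
  ₹1,036,500 × 25% = ₹259,125

₹259,125 > ₹86,315, so the minimum tax is the binding amount.

₹259,125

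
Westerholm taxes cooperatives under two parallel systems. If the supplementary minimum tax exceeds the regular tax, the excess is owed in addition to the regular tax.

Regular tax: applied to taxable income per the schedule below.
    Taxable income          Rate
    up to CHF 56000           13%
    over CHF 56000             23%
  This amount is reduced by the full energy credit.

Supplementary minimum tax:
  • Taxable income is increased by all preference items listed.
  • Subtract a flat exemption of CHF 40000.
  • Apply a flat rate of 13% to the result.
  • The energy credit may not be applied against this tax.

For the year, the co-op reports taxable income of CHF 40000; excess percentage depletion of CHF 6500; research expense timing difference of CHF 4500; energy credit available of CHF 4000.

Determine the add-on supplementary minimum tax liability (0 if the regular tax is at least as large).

CHF 230

Regular tax:
  CHF 40000 × 13% = CHF 5200
  Less energy credit CHF 4000 → CHF 1200

Supplementary minimum tax:
  Adjusted income: CHF 40000 + CHF 6500 + CHF 4500 = CHF 51000
  Less exemption CHF 40000 → base CHF 11000
  CHF 11000 × 13% = CHF 1430

Excess of supplementary minimum tax over regular tax: CHF 1430 − CHF 1200 = CHF 230.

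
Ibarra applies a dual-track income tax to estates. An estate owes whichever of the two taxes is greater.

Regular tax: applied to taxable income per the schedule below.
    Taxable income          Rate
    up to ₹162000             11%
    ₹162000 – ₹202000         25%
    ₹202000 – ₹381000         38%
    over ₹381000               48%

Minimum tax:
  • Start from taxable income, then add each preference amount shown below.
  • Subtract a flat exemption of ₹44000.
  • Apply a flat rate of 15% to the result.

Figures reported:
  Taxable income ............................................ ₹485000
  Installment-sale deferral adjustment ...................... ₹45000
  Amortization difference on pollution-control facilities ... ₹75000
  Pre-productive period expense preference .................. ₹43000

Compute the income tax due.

Regular tax:
  ₹162000 × 11% = ₹17820
  ₹40000 × 25% = ₹10000
  ₹179000 × 38% = ₹68020
  ₹104000 × 48% = ₹49920
  → ₹145760

Minimum tax:
  Adjusted income: ₹485000 + ₹45000 + ₹75000 + ₹43000 = ₹648000
  Less exemption ₹44000 → base ₹604000
  ₹604000 × 15% = ₹90600

₹145760 > ₹90600, so the regular tax governs.

₹145760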